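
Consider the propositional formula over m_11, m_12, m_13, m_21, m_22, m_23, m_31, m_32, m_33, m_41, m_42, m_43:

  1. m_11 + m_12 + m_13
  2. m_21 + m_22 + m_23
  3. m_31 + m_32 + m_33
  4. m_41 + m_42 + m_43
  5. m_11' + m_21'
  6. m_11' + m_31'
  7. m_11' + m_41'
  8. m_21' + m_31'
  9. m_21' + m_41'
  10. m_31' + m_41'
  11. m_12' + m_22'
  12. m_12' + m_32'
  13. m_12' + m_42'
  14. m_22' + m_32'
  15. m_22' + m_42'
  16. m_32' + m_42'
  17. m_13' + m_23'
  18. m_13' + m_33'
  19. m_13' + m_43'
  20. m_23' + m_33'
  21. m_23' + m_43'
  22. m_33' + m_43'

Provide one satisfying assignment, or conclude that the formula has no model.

Branch on m_11: set m_11 = 0.
Branch on m_12: set m_12 = 1.
The clause (m_22') is unit, so m_22 = 0.
The clause (m_32') is unit, so m_32 = 0.
The clause (m_42') is unit, so m_42 = 0.
Branch on m_21: set m_21 = 1.
The clause (m_31') is unit, so m_31 = 0.
The clause (m_33) is unit, so m_33 = 1.
The clause (m_41') is unit, so m_41 = 0.
The clause (m_43) is unit, so m_43 = 1.
That conflicts with the unit clause (m_43').
Undo m_21 and try m_21 = 0.
The clause (m_23) is unit, so m_23 = 1.
The clause (m_13') is unit, so m_13 = 0.
The clause (m_33') is unit, so m_33 = 0.
The clause (m_31) is unit, so m_31 = 1.
The clause (m_41') is unit, so m_41 = 0.
The clause (m_43) is unit, so m_43 = 1.
That conflicts with the unit clause (m_43').
Either choice for m_21 ends in contradiction.
Undo m_12 and try m_12 = 0.
The clause (m_13) is unit, so m_13 = 1.
The clause (m_23') is unit, so m_23 = 0.
The clause (m_33') is unit, so m_33 = 0.
The clause (m_43') is unit, so m_43 = 0.
Branch on m_21: set m_21 = 1.
The clause (m_31') is unit, so m_31 = 0.
The clause (m_32) is unit, so m_32 = 1.
The clause (m_41') is unit, so m_41 = 0.
The clause (m_42) is unit, so m_42 = 1.
That conflicts with the unit clause (m_42').
Undo m_21 and try m_21 = 0.
The clause (m_22) is unit, so m_22 = 1.
The clause (m_32') is unit, so m_32 = 0.
The clause (m_31) is unit, so m_31 = 1.
The clause (m_41') is unit, so m_41 = 0.
The clause (m_42) is unit, so m_42 = 1.
That conflicts with the unit clause (m_42').
Either choice for m_21 ends in contradiction.
Either choice for m_12 ends in contradiction.
Undo m_11 and try m_11 = 1.
The clause (m_21') is unit, so m_21 = 0.
The clause (m_31') is unit, so m_31 = 0.
The clause (m_41') is unit, so m_41 = 0.
Branch on m_22: set m_22 = 1.
The clause (m_12') is unit, so m_12 = 0.
The clause (m_32') is unit, so m_32 = 0.
The clause (m_33) is unit, so m_33 = 1.
The clause (m_42') is unit, so m_42 = 0.
The clause (m_43) is unit, so m_43 = 1.
That conflicts with the unit clause (m_43').
Undo m_22 and try m_22 = 0.
The clause (m_23) is unit, so m_23 = 1.
The clause (m_13') is unit, so m_13 = 0.
The clause (m_33') is unit, so m_33 = 0.
The clause (m_32) is unit, so m_32 = 1.
The clause (m_12') is unit, so m_12 = 0.
The clause (m_42') is unit, so m_42 = 0.
The clause (m_43) is unit, so m_43 = 1.
That conflicts with the unit clause (m_43').
Either choice for m_22 ends in contradiction.
Either choice for m_11 ends in contradiction.

UNSATISFIABLE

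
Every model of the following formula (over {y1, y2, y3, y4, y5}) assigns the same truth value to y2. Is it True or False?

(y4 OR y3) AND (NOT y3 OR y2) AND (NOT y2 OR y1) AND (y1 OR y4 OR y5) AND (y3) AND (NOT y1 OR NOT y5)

True

Suppose y2 = false.
The clause (NOT y3) is unit, so y3 = false.
Now (y3) is unsatisfied and unit — conflict.
So every satisfying assignment has y2 = True.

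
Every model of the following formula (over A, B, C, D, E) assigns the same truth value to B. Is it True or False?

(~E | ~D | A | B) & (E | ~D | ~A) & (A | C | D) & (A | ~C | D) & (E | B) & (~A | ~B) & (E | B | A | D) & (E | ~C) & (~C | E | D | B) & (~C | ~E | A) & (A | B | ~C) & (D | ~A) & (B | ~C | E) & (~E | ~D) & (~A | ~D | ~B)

Suppose B = 0.
Unit clause (E) forces E = 1.
Unit clause (~D) forces D = 0.
Unit clause (~A) forces A = 0.
Unit clause (C) forces C = 1.
That conflicts with the unit clause (~C).
So every satisfying assignment has B = True.

True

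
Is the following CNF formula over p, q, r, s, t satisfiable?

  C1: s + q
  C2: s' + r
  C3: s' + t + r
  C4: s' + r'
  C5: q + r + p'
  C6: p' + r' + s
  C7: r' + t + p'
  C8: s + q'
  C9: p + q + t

Try s = 1.
The clause (r) is unit, so r = 1.
Now (r') is unsatisfied and unit — conflict.
Undo s and try s = 0.
The clause (q) is unit, so q = 1.
Now (q') is unsatisfied and unit — conflict.
Either choice for s ends in contradiction.
No assignment satisfies every clause.

No, unsatisfiable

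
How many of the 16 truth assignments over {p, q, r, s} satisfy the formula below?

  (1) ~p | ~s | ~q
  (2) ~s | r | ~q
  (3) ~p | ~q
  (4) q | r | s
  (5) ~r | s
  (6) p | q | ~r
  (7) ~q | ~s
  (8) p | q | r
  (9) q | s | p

3

There are 2^4 = 16 truth assignments over (p, q, r, s).
Check each against the 9 clauses (columns in the order p, q, r, s):
  F F F F  ✗ fails (q | r | s)
  F F F T  ✗ fails (p | q | r)
  F F T F  ✗ fails (~r | s)
  F F T T  ✗ fails (p | q | ~r)
  F T F F  ✓ satisfies all
  F T F T  ✗ fails (~s | r | ~q)
  F T T F  ✗ fails (~r | s)
  F T T T  ✗ fails (~q | ~s)
  T F F F  ✗ fails (q | r | s)
  T F F T  ✓ satisfies all
  T F T F  ✗ fails (~r | s)
  T F T T  ✓ satisfies all
  T T F F  ✗ fails (~p | ~q)
  T T F T  ✗ fails (~p | ~s | ~q)
  T T T F  ✗ fails (~p | ~q)
  T T T T  ✗ fails (~p | ~s | ~q)
3 of the 16 rows are models.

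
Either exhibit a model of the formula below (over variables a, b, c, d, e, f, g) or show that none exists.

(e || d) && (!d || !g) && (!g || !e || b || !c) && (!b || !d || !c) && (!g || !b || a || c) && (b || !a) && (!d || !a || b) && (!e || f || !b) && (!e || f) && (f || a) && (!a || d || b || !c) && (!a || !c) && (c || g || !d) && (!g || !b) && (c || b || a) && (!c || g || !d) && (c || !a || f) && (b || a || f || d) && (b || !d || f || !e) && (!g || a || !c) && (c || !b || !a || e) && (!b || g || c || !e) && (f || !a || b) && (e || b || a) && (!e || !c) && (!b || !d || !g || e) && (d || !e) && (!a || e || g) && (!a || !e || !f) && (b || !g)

UNSATISFIABLE

Branch on e: set e = true.
The clause (f) is unit, so f = true.
The clause (!c) is unit, so c = false.
The clause (d) is unit, so d = true.
The clause (!g) is unit, so g = false.
That conflicts with the unit clause (g).
Backtrack on e: now try e = false.
The clause (d) is unit, so d = true.
The clause (!g) is unit, so g = false.
The clause (c) is unit, so c = true.
That conflicts with the unit clause (!c).
Neither e = true nor e = false works.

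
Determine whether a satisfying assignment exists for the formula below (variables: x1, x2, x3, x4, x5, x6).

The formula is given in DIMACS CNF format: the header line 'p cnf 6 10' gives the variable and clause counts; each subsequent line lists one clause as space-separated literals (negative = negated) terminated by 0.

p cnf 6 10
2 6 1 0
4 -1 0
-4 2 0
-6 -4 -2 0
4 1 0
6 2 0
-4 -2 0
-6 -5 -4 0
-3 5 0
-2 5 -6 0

Try x4 = True.
Unit clause (x2) forces x2 = True.
Now (¬x2) is unsatisfied and unit — conflict.
Undo x4 and try x4 = False.
Unit clause (¬x1) forces x1 = False.
Now (x1) is unsatisfied and unit — conflict.
Both values of x4 lead to a conflict.
No assignment satisfies every clause.

No, unsatisfiable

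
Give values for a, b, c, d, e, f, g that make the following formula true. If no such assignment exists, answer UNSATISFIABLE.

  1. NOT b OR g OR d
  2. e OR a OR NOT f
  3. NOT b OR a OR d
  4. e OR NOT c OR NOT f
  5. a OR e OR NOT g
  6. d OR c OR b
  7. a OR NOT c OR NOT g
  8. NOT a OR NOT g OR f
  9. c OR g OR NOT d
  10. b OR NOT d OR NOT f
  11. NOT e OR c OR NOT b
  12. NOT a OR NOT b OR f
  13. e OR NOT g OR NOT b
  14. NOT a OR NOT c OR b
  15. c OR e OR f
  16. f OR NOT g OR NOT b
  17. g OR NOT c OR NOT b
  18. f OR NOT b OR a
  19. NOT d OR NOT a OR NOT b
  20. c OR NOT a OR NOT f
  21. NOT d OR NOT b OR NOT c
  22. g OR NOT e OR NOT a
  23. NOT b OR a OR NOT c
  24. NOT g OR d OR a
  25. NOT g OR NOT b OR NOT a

Case b = false:
Case d = true:
Unit clause (NOT f) forces f = false.
Case a = false:
Case e = true:
Case c = true:
Unit clause (NOT g) forces g = false.
Every clause now holds.

a ↦ false,  b ↦ false,  c ↦ true,  d ↦ true,  e ↦ true,  f ↦ false,  g ↦ false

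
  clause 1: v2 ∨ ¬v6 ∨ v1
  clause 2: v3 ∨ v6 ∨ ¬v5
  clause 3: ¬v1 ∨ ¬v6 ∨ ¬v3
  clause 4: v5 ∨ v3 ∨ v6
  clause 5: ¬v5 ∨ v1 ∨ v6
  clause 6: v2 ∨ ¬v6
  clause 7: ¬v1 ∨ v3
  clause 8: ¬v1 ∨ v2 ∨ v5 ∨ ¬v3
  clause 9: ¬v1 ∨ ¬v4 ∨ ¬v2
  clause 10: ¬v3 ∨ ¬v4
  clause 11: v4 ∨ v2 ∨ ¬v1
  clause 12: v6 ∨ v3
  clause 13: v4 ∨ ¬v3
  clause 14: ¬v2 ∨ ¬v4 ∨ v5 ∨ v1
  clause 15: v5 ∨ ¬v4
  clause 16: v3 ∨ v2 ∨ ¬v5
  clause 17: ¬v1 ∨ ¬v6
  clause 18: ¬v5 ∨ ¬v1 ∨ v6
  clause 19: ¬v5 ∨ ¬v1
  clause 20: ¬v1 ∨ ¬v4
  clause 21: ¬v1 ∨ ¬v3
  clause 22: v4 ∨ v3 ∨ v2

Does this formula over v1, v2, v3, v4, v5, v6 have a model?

Yes, satisfiable

Suppose v2 = True.
Suppose v1 = False.
Suppose v5 = True.
From the singleton clause (v6), v6 = True.
Suppose v3 = False.
Every clause is now satisfied; v4 is unconstrained.
A satisfying assignment: v1 ↦ False; v2 ↦ True; v3 ↦ False; v4 ↦ False; v5 ↦ True; v6 ↦ True.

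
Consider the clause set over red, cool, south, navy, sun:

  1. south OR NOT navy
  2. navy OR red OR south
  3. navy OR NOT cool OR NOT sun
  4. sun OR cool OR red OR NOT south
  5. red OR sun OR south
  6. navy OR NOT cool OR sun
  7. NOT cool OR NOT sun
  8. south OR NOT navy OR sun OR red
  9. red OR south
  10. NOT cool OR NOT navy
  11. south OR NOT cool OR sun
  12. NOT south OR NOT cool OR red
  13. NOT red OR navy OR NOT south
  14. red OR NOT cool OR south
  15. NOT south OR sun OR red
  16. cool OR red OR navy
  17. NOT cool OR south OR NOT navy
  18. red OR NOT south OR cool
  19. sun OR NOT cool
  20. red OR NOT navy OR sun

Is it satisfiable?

Branch on south: set south = true.
Branch on cool: set cool = false.
The clause (red) is unit, so red = true.
The clause (navy) is unit, so navy = true.
No clause remains; sun is free.
A satisfying assignment: red=true, cool=false, south=true, navy=true, sun=false.

Satisfiable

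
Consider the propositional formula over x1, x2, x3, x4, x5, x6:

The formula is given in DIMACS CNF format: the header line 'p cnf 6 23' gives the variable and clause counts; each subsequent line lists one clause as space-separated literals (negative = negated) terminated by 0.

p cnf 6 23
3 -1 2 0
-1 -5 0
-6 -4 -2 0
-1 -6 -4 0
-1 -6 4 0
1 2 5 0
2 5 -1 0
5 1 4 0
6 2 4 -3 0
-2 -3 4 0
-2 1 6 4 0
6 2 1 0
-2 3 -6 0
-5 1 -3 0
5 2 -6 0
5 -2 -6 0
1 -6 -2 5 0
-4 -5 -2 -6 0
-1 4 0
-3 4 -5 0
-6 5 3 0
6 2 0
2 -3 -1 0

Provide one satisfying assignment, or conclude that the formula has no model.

Suppose x1 = False.
Suppose x2 = True.
Suppose x6 = False.
The clause (x4) is unit, so x4 = True.
Suppose x5 = False.
No clause remains; x3 is free.

x1: False; x2: True; x3: True; x4: True; x5: False; x6: False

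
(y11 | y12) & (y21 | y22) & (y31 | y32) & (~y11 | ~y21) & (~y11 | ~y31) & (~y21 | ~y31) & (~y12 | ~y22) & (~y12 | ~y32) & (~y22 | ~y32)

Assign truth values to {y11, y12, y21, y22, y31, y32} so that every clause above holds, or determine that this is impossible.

UNSATISFIABLE

Case y11 = 1:
(~y21) alone gives y21 = 0.
(y22) alone gives y22 = 1.
(~y31) alone gives y31 = 0.
(y32) alone gives y32 = 1.
That conflicts with the unit clause (~y32).
Backtrack on y11: now try y11 = 0.
(y12) alone gives y12 = 1.
(~y22) alone gives y22 = 0.
(y21) alone gives y21 = 1.
(~y31) alone gives y31 = 0.
(y32) alone gives y32 = 1.
That conflicts with the unit clause (~y32).
Both values of y11 lead to a conflict.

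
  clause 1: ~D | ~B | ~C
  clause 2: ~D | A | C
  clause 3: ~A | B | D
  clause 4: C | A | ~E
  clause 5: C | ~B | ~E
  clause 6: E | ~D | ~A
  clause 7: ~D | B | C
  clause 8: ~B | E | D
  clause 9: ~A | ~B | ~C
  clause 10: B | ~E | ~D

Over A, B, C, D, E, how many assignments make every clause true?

There are 2^5 = 32 truth assignments over (A, B, C, D, E).
Split on D. With D = 1, the clauses containing D are satisfied and ~D drops from the rest; 1 of the 2^4 = 16 assignments to the other variables satisfy what remains.
With D = 0, by the same count on the reduced clause set, 4 assignments work.
(One model: A=F, B=F, C=F, D=F, E=F.)
Total: 1 + 4 = 5.

5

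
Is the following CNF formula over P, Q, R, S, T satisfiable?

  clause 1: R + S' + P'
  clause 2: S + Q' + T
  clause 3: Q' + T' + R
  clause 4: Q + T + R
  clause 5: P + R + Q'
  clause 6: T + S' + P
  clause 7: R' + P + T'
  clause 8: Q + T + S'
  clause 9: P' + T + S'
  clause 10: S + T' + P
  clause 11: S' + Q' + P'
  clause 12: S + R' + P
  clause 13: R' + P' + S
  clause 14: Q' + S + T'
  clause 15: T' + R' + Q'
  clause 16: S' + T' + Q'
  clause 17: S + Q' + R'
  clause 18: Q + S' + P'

Branch on R: set R = 0.
Branch on S: set S = 0.
Branch on Q: set Q = 0.
Unit clause (T) forces T = 1.
Unit clause (P) forces P = 1.
All clauses are satisfied.
A satisfying assignment: P: 1; Q: 0; R: 0; S: 0; T: 1.

Yes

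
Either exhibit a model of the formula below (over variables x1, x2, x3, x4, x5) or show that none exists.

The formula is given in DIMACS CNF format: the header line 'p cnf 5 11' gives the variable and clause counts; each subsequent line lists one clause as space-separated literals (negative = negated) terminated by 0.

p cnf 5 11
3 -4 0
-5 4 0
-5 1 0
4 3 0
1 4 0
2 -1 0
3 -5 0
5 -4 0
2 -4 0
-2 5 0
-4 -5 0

UNSATISFIABLE

Case x3 = True:
Case x5 = False:
From the singleton clause (¬x4), x4 = False.
From the singleton clause (x1), x1 = True.
From the singleton clause (x2), x2 = True.
That conflicts with the unit clause (¬x2).
So x5 must be the other value — set x5 = True.
From the singleton clause (x4), x4 = True.
That conflicts with the unit clause (¬x4).
Neither x5 = True nor x5 = False works.
So x3 must be the other value — set x3 = False.
From the singleton clause (¬x4), x4 = False.
That conflicts with the unit clause (x4).
Neither x3 = True nor x3 = False works.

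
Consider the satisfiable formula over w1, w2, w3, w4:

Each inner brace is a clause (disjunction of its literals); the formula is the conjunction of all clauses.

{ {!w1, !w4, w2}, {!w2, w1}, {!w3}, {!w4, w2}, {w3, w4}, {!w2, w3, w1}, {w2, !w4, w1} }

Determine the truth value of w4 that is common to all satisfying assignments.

Suppose w4 = false.
From the singleton clause (!w3), w3 = false.
Now (w3) is unsatisfied and unit — conflict.
So every satisfying assignment has w4 = True.

True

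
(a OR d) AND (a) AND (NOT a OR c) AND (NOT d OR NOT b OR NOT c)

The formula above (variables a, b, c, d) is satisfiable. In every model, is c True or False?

True

Suppose c = false.
(a) alone gives a = true.
That conflicts with the unit clause (NOT a).
So every satisfying assignment has c = True.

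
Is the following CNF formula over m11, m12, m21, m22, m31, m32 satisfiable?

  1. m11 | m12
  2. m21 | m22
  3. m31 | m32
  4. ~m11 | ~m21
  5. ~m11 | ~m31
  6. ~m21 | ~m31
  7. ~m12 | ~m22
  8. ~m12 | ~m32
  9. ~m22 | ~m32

Case m11 = 1:
Unit clause (~m21) forces m21 = 0.
Unit clause (m22) forces m22 = 1.
Unit clause (~m31) forces m31 = 0.
Unit clause (m32) forces m32 = 1.
That conflicts with the unit clause (~m32).
Backtrack on m11: now try m11 = 0.
Unit clause (m12) forces m12 = 1.
Unit clause (~m22) forces m22 = 0.
Unit clause (m21) forces m21 = 1.
Unit clause (~m31) forces m31 = 0.
Unit clause (m32) forces m32 = 1.
That conflicts with the unit clause (~m32).
Neither m11 = 1 nor m11 = 0 works.
No assignment satisfies every clause.

No, unsatisfiable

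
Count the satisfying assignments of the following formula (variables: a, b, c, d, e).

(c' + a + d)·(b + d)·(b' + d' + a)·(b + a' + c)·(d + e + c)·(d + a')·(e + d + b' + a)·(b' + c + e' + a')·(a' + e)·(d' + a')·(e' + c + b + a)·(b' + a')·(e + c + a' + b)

4

There are 2^5 = 32 truth assignments over (a, b, c, d, e).
Split on a. With a = 1, the clauses containing a are satisfied and a' drops from the rest; 0 of the 2^4 = 16 assignments to the other variables satisfy what remains.
With a = 0, by the same count on the reduced clause set, 4 assignments work.
(One model: a=F, b=F, c=F, d=T, e=F.)
Total: 0 + 4 = 4.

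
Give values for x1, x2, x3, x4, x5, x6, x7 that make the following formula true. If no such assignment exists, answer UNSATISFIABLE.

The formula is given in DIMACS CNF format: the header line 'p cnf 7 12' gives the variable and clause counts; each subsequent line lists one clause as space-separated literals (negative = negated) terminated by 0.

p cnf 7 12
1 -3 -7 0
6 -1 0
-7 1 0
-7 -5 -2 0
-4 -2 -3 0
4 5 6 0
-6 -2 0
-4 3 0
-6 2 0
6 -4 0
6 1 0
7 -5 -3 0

UNSATISFIABLE

Suppose x6 = True.
The clause (¬x2) is unit, so x2 = False.
But (x2) is also a unit clause — contradiction.
That branch fails; take x6 = False instead.
The clause (¬x1) is unit, so x1 = False.
But (x1) is also a unit clause — contradiction.
Both values of x6 lead to a conflict.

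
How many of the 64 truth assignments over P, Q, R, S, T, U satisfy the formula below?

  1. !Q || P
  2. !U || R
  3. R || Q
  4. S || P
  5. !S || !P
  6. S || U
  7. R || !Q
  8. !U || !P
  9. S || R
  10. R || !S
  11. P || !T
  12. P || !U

There are 2^6 = 64 truth assignments over (P, Q, R, S, T, U).
Split on S. With S = true, the clauses containing S are satisfied and !S drops from the rest; 1 of the 2^5 = 32 assignments to the other variables satisfy what remains.
With S = false, by the same count on the reduced clause set, 0 assignments work.
(One model: P=F, Q=F, R=T, S=T, T=F, U=F.)
Total: 1 + 0 = 1.

1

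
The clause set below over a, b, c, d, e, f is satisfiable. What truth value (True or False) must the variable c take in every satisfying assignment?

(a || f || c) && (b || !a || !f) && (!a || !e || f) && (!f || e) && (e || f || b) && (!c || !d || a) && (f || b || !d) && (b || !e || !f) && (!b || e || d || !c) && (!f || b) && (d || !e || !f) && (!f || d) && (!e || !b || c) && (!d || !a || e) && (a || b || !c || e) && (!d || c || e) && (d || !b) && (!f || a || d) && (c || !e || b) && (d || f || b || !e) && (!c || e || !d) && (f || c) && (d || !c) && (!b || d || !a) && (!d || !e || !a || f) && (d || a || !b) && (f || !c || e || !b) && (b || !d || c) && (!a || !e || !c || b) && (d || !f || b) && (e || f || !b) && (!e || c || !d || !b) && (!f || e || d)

True

Suppose c = false.
Unit clause (f) forces f = true.
Unit clause (e) forces e = true.
Unit clause (b) forces b = true.
But (!b) is also a unit clause — contradiction.
So every satisfying assignment has c = True.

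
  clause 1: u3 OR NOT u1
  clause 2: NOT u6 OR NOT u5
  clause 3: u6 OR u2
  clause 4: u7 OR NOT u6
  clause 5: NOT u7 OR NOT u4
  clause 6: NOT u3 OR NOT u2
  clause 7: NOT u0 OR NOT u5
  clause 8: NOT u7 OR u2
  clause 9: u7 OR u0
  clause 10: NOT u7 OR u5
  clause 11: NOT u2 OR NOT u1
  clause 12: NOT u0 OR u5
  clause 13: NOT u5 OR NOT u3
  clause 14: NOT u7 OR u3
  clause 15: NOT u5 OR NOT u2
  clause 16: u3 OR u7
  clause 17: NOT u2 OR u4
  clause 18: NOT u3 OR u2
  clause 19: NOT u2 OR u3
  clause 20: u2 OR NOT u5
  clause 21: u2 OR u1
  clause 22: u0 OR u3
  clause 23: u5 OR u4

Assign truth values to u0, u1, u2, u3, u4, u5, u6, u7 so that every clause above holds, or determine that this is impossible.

Try u3 = true.
From the singleton clause (NOT u2), u2 = false.
But (u2) is also a unit clause — contradiction.
That branch fails; take u3 = false instead.
From the singleton clause (NOT u1), u1 = false.
From the singleton clause (NOT u7), u7 = false.
But (u7) is also a unit clause — contradiction.
Neither u3 = true nor u3 = false works.

UNSATISFIABLE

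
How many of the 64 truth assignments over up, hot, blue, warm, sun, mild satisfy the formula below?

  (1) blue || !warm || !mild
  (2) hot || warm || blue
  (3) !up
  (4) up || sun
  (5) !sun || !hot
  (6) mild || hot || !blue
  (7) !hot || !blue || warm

3

There are 2^6 = 64 truth assignments over (up, hot, blue, warm, sun, mild).
Split on blue. With blue = true, the clauses containing blue are satisfied and !blue drops from the rest; 2 of the 2^5 = 32 assignments to the other variables satisfy what remains.
With blue = false, by the same count on the reduced clause set, 1 assignment works.
(One model: up=F, hot=F, blue=F, warm=T, sun=T, mild=F.)
Total: 2 + 1 = 3.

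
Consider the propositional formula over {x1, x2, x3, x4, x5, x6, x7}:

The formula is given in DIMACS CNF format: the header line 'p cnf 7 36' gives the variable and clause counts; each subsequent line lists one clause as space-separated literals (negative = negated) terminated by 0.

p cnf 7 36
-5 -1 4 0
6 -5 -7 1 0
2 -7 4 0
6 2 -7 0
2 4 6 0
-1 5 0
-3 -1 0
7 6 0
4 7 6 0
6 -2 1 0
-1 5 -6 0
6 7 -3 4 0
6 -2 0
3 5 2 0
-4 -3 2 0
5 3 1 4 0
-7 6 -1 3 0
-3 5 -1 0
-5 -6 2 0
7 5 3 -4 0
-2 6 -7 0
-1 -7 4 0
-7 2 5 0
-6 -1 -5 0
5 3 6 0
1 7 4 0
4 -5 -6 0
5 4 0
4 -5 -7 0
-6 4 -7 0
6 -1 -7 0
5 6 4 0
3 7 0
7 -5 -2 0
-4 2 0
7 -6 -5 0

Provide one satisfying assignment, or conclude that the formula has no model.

x1 ↦ False; x2 ↦ True; x3 ↦ True; x4 ↦ True; x5 ↦ False; x6 ↦ True; x7 ↦ False

Branch on x1: set x1 = False.
Branch on x7: set x7 = False.
(x6) alone gives x6 = True.
(x4) alone gives x4 = True.
(x3) alone gives x3 = True.
(x2) alone gives x2 = True.
(¬x5) alone gives x5 = False.
Every clause now holds.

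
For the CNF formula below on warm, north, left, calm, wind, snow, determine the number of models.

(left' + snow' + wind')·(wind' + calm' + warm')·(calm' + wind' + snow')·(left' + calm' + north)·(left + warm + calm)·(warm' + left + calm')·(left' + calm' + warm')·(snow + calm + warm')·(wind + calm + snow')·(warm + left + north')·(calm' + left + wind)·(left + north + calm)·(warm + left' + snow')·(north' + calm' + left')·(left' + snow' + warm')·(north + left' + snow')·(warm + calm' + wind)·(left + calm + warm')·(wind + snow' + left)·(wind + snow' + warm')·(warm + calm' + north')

5

There are 2^6 = 64 truth assignments over (warm, north, left, calm, wind, snow).
Split on left. With left = 1, the clauses containing left are satisfied and left' drops from the rest; 4 of the 2^5 = 32 assignments to the other variables satisfy what remains.
With left = 0, by the same count on the reduced clause set, 1 assignment works.
(One model: warm=F, north=F, left=F, calm=T, wind=T, snow=F.)
Total: 4 + 1 = 5.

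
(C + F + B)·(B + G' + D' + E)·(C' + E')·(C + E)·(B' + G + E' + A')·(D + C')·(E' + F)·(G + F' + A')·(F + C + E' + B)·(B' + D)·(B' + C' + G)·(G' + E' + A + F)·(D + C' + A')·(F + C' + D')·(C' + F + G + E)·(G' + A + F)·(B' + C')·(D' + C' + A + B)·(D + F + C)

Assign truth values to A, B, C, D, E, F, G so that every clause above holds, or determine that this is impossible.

A=0; B=0; C=0; D=0; E=1; F=1; G=0

Branch on C: set C = 0.
Unit clause (E) forces E = 1.
Unit clause (F) forces F = 1.
Branch on G: set G = 0.
Unit clause (A') forces A = 0.
Branch on B: set B = 0.
Every clause is now satisfied; D is unconstrained.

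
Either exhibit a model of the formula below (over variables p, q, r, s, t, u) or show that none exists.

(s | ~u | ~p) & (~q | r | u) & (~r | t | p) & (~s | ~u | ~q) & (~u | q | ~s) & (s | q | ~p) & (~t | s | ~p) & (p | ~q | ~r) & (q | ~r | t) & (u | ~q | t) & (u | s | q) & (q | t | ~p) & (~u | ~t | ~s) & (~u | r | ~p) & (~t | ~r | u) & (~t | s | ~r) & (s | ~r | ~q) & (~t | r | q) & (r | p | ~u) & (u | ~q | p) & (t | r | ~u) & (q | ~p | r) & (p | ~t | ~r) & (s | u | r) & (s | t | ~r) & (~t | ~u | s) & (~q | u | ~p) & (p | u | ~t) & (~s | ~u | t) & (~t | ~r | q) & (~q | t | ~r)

p ↦ 0, q ↦ 0, r ↦ 0, s ↦ 1, t ↦ 0, u ↦ 0

Suppose s = 1.
Suppose u = 0.
Suppose q = 0.
Suppose r = 0.
From the singleton clause (~t), t = 0.
From the singleton clause (~p), p = 0.
This assignment satisfies each clause.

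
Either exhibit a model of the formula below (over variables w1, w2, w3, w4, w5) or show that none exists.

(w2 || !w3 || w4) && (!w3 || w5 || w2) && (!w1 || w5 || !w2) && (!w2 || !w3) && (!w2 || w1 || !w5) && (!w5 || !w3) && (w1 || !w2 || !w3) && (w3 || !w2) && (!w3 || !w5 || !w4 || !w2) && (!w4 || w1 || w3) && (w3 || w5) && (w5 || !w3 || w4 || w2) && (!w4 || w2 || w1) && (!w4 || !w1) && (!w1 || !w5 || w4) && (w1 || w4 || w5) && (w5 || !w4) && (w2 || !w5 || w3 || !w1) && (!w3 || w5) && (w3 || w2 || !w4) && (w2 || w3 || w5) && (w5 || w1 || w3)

w1 ↦ false,  w2 ↦ false,  w3 ↦ false,  w4 ↦ false,  w5 ↦ true

Try w2 = false.
Try w3 = false.
The clause (w5) is unit, so w5 = true.
The clause (!w1) is unit, so w1 = false.
The clause (!w4) is unit, so w4 = false.
This assignment satisfies each clause.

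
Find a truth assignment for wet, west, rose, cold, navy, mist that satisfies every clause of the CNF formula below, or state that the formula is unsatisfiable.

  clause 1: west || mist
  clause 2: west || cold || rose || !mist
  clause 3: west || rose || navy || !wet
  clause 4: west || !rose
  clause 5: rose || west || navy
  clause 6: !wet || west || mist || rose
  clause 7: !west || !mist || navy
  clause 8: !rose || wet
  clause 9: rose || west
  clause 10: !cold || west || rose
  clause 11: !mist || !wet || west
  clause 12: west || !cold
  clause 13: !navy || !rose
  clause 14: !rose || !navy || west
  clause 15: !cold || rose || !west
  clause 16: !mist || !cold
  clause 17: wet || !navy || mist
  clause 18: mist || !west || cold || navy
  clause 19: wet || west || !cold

wet=true; west=true; rose=false; cold=false; navy=true; mist=false

Try west = true.
Try mist = false.
Try rose = false.
From the singleton clause (!cold), cold = false.
From the singleton clause (navy), navy = true.
From the singleton clause (wet), wet = true.
Every clause now holds.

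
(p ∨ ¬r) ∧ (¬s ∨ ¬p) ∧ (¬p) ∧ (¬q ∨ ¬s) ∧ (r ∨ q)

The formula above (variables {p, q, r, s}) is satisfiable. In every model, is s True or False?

False

Suppose s = True.
(¬p) alone gives p = False.
(¬r) alone gives r = False.
(¬q) alone gives q = False.
Now (q) is unsatisfied and unit — conflict.
So every satisfying assignment has s = False.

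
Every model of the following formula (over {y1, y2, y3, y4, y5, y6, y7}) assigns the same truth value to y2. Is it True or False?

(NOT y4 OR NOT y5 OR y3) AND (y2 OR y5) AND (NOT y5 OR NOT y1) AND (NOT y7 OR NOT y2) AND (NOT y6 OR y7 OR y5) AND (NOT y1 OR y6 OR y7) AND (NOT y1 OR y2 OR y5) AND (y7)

Suppose y2 = true.
(NOT y7) alone gives y7 = false.
Now (y7) is unsatisfied and unit — conflict.
So every satisfying assignment has y2 = False.

False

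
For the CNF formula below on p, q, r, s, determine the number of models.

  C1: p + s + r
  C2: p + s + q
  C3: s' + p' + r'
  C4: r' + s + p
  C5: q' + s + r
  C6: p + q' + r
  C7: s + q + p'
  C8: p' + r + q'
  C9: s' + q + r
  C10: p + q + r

There are 2^4 = 16 truth assignments over (p, q, r, s).
Check each against the 10 clauses (columns in the order p, q, r, s):
  F F F F  ✗ fails (p + s + r)
  F F F T  ✗ fails (s' + q + r)
  F F T F  ✗ fails (p + s + q)
  F F T T  ✓ satisfies all
  F T F F  ✗ fails (p + s + r)
  F T F T  ✗ fails (p + q' + r)
  F T T F  ✗ fails (r' + s + p)
  F T T T  ✓ satisfies all
  T F F F  ✗ fails (s + q + p')
  T F F T  ✗ fails (s' + q + r)
  T F T F  ✗ fails (s + q + p')
  T F T T  ✗ fails (s' + p' + r')
  T T F F  ✗ fails (q' + s + r)
  T T F T  ✗ fails (p' + r + q')
  T T T F  ✓ satisfies all
  T T T T  ✗ fails (s' + p' + r')
3 of the 16 rows are models.

3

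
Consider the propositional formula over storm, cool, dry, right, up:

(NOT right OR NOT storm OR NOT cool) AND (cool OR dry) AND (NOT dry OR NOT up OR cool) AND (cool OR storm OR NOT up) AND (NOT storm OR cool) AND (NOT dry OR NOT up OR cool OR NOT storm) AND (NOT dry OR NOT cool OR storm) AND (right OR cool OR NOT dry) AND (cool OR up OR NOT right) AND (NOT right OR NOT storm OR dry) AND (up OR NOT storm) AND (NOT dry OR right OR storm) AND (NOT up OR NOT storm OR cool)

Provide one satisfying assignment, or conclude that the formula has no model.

storm: false, cool: true, dry: false, right: true, up: false

Suppose cool = true.
Suppose right = true.
The clause (NOT storm) is unit, so storm = false.
The clause (NOT dry) is unit, so dry = false.
No clause remains; up is free.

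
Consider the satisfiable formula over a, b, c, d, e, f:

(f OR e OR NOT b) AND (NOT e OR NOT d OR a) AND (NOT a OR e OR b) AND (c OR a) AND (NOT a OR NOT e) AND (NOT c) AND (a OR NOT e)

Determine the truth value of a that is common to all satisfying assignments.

Suppose a = false.
Unit clause (c) forces c = true.
But (NOT c) is also a unit clause — contradiction.
So every satisfying assignment has a = True.

True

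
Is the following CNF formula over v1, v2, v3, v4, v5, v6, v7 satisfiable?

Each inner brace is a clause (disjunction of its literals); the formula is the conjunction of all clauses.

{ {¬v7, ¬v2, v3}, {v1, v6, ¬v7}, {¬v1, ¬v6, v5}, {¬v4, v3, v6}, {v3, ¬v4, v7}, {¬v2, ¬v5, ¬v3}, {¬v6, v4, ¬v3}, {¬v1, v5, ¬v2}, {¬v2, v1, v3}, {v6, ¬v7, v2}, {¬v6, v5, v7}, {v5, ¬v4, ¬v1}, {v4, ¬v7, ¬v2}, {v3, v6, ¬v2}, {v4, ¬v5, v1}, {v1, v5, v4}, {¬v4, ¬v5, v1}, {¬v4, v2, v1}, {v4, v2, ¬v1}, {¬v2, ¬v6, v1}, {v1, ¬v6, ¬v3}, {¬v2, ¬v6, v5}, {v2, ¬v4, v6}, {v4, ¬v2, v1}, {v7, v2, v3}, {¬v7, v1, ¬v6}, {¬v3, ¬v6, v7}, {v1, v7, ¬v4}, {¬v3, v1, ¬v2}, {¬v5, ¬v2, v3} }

Yes

Branch on v7: set v7 = True.
Branch on v2: set v2 = False.
Unit clause (v6) forces v6 = True.
Unit clause (v1) forces v1 = True.
Unit clause (v5) forces v5 = True.
Unit clause (v4) forces v4 = True.
Every clause is now satisfied; v3 is unconstrained.
A satisfying assignment: v1 ↦ True,  v2 ↦ False,  v3 ↦ True,  v4 ↦ True,  v5 ↦ True,  v6 ↦ True,  v7 ↦ True.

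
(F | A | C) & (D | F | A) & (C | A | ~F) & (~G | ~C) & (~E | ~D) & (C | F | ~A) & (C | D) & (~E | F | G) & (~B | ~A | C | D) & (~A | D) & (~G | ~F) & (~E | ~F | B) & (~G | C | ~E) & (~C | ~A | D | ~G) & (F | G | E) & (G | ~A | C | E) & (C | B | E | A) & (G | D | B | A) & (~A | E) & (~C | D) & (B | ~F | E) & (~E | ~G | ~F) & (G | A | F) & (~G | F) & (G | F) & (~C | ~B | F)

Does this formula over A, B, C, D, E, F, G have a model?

Case G = 0:
Unit clause (F) forces F = 1.
Case C = 1:
Unit clause (D) forces D = 1.
Unit clause (~E) forces E = 0.
Unit clause (~A) forces A = 0.
Unit clause (B) forces B = 1.
Every clause now holds.
A satisfying assignment: A=0; B=1; C=1; D=1; E=0; F=1; G=0.

Satisfiable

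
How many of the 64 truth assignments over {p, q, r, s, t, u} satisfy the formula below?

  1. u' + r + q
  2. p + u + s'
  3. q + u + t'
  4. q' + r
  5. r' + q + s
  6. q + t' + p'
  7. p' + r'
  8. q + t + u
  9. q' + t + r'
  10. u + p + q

5

There are 2^6 = 64 truth assignments over (p, q, r, s, t, u).
Split on t. With t = 1, the clauses containing t are satisfied and t' drops from the rest; 4 of the 2^5 = 32 assignments to the other variables satisfy what remains.
With t = 0, by the same count on the reduced clause set, 1 assignment works.
(One model: p=F, q=F, r=T, s=T, t=F, u=T.)
Total: 4 + 1 = 5.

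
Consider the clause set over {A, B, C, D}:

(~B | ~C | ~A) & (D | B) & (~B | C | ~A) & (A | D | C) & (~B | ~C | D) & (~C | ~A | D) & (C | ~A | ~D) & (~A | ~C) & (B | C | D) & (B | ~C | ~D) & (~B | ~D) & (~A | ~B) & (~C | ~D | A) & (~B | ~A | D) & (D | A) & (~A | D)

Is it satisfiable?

Yes, satisfiable

Case D = 1:
The clause (~B) is unit, so B = 0.
The clause (~C) is unit, so C = 0.
The clause (~A) is unit, so A = 0.
All clauses are satisfied.
A satisfying assignment: A=0; B=0; C=0; D=1.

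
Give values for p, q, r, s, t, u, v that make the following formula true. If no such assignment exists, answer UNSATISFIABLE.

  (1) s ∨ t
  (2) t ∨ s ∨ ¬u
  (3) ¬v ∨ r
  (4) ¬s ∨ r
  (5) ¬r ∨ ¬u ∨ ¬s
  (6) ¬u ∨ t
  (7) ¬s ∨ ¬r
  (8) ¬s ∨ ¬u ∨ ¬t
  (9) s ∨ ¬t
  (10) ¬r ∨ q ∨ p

Suppose s = True.
From the singleton clause (r), r = True.
Now (¬r) is unsatisfied and unit — conflict.
Backtrack on s: now try s = False.
From the singleton clause (t), t = True.
Now (¬t) is unsatisfied and unit — conflict.
Neither s = True nor s = False works.

UNSATISFIABLE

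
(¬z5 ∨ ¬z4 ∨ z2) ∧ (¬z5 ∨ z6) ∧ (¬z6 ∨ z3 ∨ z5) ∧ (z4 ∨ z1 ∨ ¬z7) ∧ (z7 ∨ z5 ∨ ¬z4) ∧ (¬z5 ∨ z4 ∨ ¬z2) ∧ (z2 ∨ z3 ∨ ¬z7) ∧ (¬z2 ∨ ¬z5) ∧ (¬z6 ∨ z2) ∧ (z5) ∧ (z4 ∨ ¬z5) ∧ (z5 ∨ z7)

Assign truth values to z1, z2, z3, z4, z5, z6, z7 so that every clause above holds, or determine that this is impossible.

UNSATISFIABLE

Unit clause (z5) forces z5 = True.
Unit clause (z6) forces z6 = True.
Unit clause (¬z2) forces z2 = False.
That conflicts with the unit clause (z2).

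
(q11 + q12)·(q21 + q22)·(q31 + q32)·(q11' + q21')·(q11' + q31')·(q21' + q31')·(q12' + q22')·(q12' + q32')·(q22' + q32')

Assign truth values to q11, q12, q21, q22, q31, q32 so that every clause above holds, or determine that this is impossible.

UNSATISFIABLE

Try q11 = 1.
From the singleton clause (q21'), q21 = 0.
From the singleton clause (q22), q22 = 1.
From the singleton clause (q31'), q31 = 0.
From the singleton clause (q32), q32 = 1.
Now (q32') is unsatisfied and unit — conflict.
That branch fails; take q11 = 0 instead.
From the singleton clause (q12), q12 = 1.
From the singleton clause (q22'), q22 = 0.
From the singleton clause (q21), q21 = 1.
From the singleton clause (q31'), q31 = 0.
From the singleton clause (q32), q32 = 1.
Now (q32') is unsatisfied and unit — conflict.
Both values of q11 lead to a conflict.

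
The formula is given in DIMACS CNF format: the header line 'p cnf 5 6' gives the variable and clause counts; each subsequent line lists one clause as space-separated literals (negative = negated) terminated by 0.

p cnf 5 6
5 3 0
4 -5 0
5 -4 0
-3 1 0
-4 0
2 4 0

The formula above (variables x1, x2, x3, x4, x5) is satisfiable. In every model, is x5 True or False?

False

Suppose x5 = True.
The clause (x4) is unit, so x4 = True.
But (¬x4) is also a unit clause — contradiction.
So every satisfying assignment has x5 = False.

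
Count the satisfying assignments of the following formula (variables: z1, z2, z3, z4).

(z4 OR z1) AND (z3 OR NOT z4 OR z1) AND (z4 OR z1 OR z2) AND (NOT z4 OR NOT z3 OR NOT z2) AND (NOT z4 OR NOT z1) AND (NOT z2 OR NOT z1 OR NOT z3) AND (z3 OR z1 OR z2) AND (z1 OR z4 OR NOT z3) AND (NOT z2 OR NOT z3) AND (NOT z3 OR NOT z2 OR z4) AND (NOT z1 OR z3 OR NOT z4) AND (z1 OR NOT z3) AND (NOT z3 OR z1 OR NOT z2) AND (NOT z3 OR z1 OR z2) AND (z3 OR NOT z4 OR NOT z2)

There are 2^4 = 16 truth assignments over (z1, z2, z3, z4).
Check each against the 15 clauses (columns in the order z1, z2, z3, z4):
  F F F F  ✗ fails (z4 OR z1)
  F F F T  ✗ fails (z3 OR NOT z4 OR z1)
  F F T F  ✗ fails (z4 OR z1)
  F F T T  ✗ fails (z1 OR NOT z3)
  F T F F  ✗ fails (z4 OR z1)
  F T F T  ✗ fails (z3 OR NOT z4 OR z1)
  F T T F  ✗ fails (z4 OR z1)
  F T T T  ✗ fails (NOT z4 OR NOT z3 OR NOT z2)
  T F F F  ✓ satisfies all
  T F F T  ✗ fails (NOT z4 OR NOT z1)
  T F T F  ✓ satisfies all
  T F T T  ✗ fails (NOT z4 OR NOT z1)
  T T F F  ✓ satisfies all
  T T F T  ✗ fails (NOT z4 OR NOT z1)
  T T T F  ✗ fails (NOT z2 OR NOT z1 OR NOT z3)
  T T T T  ✗ fails (NOT z4 OR NOT z3 OR NOT z2)
3 of the 16 rows are models.

3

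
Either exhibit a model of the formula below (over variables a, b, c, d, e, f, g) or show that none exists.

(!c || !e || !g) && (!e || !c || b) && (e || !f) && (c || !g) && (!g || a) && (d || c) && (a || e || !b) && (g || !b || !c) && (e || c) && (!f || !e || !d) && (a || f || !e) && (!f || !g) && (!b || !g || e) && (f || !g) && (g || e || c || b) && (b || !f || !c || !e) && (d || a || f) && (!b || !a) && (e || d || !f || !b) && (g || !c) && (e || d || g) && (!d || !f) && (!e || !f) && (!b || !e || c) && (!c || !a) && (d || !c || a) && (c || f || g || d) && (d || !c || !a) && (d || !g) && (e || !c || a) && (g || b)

Case e = true:
(!f) alone gives f = false.
(a) alone gives a = true.
(!g) alone gives g = false.
(!b) alone gives b = false.
But (b) is also a unit clause — contradiction.
So e must be the other value — set e = false.
(!f) alone gives f = false.
(c) alone gives c = true.
(!g) alone gives g = false.
But (g) is also a unit clause — contradiction.
Neither e = true nor e = false works.

UNSATISFIABLE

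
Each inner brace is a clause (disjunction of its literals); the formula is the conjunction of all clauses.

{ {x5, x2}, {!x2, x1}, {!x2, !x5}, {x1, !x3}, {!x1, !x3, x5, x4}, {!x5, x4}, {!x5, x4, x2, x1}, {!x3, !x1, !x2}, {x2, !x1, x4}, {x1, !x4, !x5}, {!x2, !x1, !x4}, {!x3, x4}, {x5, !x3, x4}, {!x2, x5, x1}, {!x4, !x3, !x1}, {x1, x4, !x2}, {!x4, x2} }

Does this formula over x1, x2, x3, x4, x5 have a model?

Case x5 = false:
From the singleton clause (x2), x2 = true.
From the singleton clause (x1), x1 = true.
From the singleton clause (!x3), x3 = false.
From the singleton clause (!x4), x4 = false.
This assignment satisfies each clause.
A satisfying assignment: x1=true,  x2=true,  x3=false,  x4=false,  x5=false.

Yes, satisfiable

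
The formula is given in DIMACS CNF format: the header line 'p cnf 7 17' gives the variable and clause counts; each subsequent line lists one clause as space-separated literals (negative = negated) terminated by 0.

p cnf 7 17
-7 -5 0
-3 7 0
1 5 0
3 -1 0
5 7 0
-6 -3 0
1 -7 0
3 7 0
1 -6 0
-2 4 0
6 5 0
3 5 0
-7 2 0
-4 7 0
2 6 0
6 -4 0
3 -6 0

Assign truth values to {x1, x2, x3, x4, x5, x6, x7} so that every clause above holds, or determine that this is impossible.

Case x7 = False:
Unit clause (¬x3) forces x3 = False.
But (x3) is also a unit clause — contradiction.
That branch fails; take x7 = True instead.
Unit clause (¬x5) forces x5 = False.
Unit clause (x1) forces x1 = True.
Unit clause (x3) forces x3 = True.
Unit clause (¬x6) forces x6 = False.
But (x6) is also a unit clause — contradiction.
Neither x7 = True nor x7 = False works.

UNSATISFIABLE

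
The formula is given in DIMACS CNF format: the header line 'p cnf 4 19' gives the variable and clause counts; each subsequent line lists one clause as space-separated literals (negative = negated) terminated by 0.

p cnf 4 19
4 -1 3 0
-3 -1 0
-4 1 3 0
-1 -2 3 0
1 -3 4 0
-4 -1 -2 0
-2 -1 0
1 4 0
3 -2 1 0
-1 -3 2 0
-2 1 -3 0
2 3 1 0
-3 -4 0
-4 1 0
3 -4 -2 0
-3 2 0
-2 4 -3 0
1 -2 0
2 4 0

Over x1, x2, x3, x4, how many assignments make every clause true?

There are 2^4 = 16 truth assignments over (x1, x2, x3, x4).
Check each against the 19 clauses (columns in the order x1, x2, x3, x4):
  F F F F  ✗ fails (x1 ∨ x4)
  F F F T  ✗ fails (¬x4 ∨ x1 ∨ x3)
  F F T F  ✗ fails (x1 ∨ ¬x3 ∨ x4)
  F F T T  ✗ fails (¬x3 ∨ ¬x4)
  F T F F  ✗ fails (x1 ∨ x4)
  F T F T  ✗ fails (¬x4 ∨ x1 ∨ x3)
  F T T F  ✗ fails (x1 ∨ ¬x3 ∨ x4)
  F T T T  ✗ fails (¬x2 ∨ x1 ∨ ¬x3)
  T F F F  ✗ fails (x4 ∨ ¬x1 ∨ x3)
  T F F T  ✓ satisfies all
  T F T F  ✗ fails (¬x3 ∨ ¬x1)
  T F T T  ✗ fails (¬x3 ∨ ¬x1)
  T T F F  ✗ fails (x4 ∨ ¬x1 ∨ x3)
  T T F T  ✗ fails (¬x1 ∨ ¬x2 ∨ x3)
  T T T F  ✗ fails (¬x3 ∨ ¬x1)
  T T T T  ✗ fails (¬x3 ∨ ¬x1)
1 of the 16 rows is a model.

1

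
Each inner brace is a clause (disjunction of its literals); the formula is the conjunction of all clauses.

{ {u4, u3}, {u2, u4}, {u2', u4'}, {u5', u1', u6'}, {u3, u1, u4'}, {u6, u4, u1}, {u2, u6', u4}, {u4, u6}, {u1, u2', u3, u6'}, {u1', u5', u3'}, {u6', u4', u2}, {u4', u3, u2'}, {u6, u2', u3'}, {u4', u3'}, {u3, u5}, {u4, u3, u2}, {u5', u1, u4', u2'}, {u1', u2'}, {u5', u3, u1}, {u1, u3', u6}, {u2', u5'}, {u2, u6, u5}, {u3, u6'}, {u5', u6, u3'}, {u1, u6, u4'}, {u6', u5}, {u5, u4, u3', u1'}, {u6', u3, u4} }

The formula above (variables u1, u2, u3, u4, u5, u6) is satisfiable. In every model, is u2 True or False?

Suppose u2 = 1.
The clause (u4') is unit, so u4 = 0.
The clause (u3) is unit, so u3 = 1.
The clause (u6) is unit, so u6 = 1.
The clause (u1') is unit, so u1 = 0.
The clause (u5') is unit, so u5 = 0.
That conflicts with the unit clause (u5).
So every satisfying assignment has u2 = False.

False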